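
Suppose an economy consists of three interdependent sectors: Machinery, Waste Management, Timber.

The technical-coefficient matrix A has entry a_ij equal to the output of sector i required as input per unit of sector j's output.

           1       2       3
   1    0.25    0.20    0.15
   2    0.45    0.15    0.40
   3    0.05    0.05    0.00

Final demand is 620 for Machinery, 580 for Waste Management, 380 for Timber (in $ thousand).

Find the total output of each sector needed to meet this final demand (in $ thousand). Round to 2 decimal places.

x_1 = 1376.00, x_2 = 1661.11, x_3 = 531.86

I − A =
  [   0.75    -0.20    -0.15]
  [  -0.45     0.85    -0.40]
  [  -0.05    -0.05     1.00]
Cofactors of I−A, C_ij = (−1)^(i+j)·(minor ij) (rows/columns in the sector order above):
  C_11 = (0.85)(1.00) − (-0.40)(-0.05) = 0.8300
  C_12 = −[(-0.45)(1.00) − (-0.40)(-0.05)] = 0.4700
  C_13 = (-0.45)(-0.05) − (0.85)(-0.05) = 0.0650
  C_21 = −[(-0.20)(1.00) − (-0.15)(-0.05)] = 0.2075
  C_22 = (0.75)(1.00) − (-0.15)(-0.05) = 0.7425
  C_23 = −[(0.75)(-0.05) − (-0.20)(-0.05)] = 0.0475
  C_31 = (-0.20)(-0.40) − (-0.15)(0.85) = 0.2075
  C_32 = −[(0.75)(-0.40) − (-0.15)(-0.45)] = 0.3675
  C_33 = (0.75)(0.85) − (-0.20)(-0.45) = 0.5475
det(I−A) = Σ_j (I−A)_1j·C_1j = (0.75)(0.8300) + (-0.20)(0.4700) + (-0.15)(0.0650) = 0.51875
adj(I−A) = Cᵀ =
  [ 0.8300   0.2075   0.2075]
  [ 0.4700   0.7425   0.3675]
  [ 0.0650   0.0475   0.5475]
(I − A)⁻¹ = adj(I−A) / det(I−A) ≈
  [   1.6000     0.4000     0.4000]
  [   0.9060     1.4313     0.7084]
  [   0.1253     0.0916     1.0554]
x = (I − A)⁻¹ d = adj(I−A)·d / det(I−A), with det(I−A) = 0.51875:
  x_1 = (0.8300·620 + 0.2075·580 + 0.2075·380) / 0.51875 = 713.80 / 0.51875 = 1376.00
  x_2 = (0.4700·620 + 0.7425·580 + 0.3675·380) / 0.51875 = 861.70 / 0.51875 ≈ 1661.11
  x_3 = (0.0650·620 + 0.0475·580 + 0.5475·380) / 0.51875 = 275.90 / 0.51875 ≈ 531.86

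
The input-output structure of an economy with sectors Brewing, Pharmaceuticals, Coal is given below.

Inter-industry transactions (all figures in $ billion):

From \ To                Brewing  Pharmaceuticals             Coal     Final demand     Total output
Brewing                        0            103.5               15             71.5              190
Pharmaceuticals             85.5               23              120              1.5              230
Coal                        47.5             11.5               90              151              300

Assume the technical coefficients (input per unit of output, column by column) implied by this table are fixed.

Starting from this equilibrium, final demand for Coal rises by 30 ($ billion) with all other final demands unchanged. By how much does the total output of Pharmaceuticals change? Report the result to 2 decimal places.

Δx_P = 30.85

Technical coefficients a_ij = z_ij / X_j:
  a_BB = 0/190 = 0.00, a_PB = 85.5/190 = 0.45, a_CB = 47.5/190 = 0.25
  a_BP = 103.5/230 = 0.45, a_PP = 23/230 = 0.10, a_CP = 11.5/230 = 0.05
  a_BC = 15/300 = 0.05, a_PC = 120/300 = 0.40, a_CC = 90/300 = 0.30
I − A =
  [   1.00    -0.45    -0.05]
  [  -0.45     0.90    -0.40]
  [  -0.25    -0.05     0.70]
Cofactors of I−A, C_ij = (−1)^(i+j)·(minor ij) (rows/columns in the sector order above):
  C_11 = (0.90)(0.70) − (-0.40)(-0.05) = 0.6100
  C_12 = −[(-0.45)(0.70) − (-0.40)(-0.25)] = 0.4150
  C_13 = (-0.45)(-0.05) − (0.90)(-0.25) = 0.2475
  C_21 = −[(-0.45)(0.70) − (-0.05)(-0.05)] = 0.3175
  C_22 = (1.00)(0.70) − (-0.05)(-0.25) = 0.6875
  C_23 = −[(1.00)(-0.05) − (-0.45)(-0.25)] = 0.1625
  C_31 = (-0.45)(-0.40) − (-0.05)(0.90) = 0.2250
  C_32 = −[(1.00)(-0.40) − (-0.05)(-0.45)] = 0.4225
  C_33 = (1.00)(0.90) − (-0.45)(-0.45) = 0.6975
det(I−A) = Σ_j (I−A)_1j·C_1j = (1.00)(0.6100) + (-0.45)(0.4150) + (-0.05)(0.2475) = 0.410875
adj(I−A) = Cᵀ =
  [ 0.6100   0.3175   0.2250]
  [ 0.4150   0.6875   0.4225]
  [ 0.2475   0.1625   0.6975]
(I − A)⁻¹ = adj(I−A) / det(I−A) ≈
  [   1.4846     0.7727     0.5476]
  [   1.0100     1.6733     1.0283]
  [   0.6024     0.3955     1.6976]
Δx = (I − A)⁻¹ Δd with Δd having +30 in the Coal component and 0 elsewhere.
So Δx_P = L_PC · (+30), where L_PC = adj(I−A)_PC / det(I−A) = 0.4225 / 0.410875.
Δx_P = 0.4225 × (+30) / 0.410875 = 12.675 / 0.410875 ≈ 30.85.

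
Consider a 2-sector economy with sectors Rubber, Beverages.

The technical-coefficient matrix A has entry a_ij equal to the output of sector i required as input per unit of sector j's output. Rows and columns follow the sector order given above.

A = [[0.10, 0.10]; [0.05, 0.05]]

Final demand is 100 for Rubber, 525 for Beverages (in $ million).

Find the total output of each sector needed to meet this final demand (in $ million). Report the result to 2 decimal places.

I − A =
  [   0.90    -0.10]
  [  -0.05     0.95]
det(I−A) = (0.90)(0.95) − (-0.10)(-0.05) = 0.8500
adj(I−A) = [[0.95, 0.10], [0.05, 0.90]]
(I − A)⁻¹ = adj(I−A) / det(I−A) ≈
  [   1.1176     0.1176]
  [   0.0588     1.0588]
x = (I − A)⁻¹ d = adj(I−A)·d / det(I−A), with det(I−A) = 0.8500:
  x_R = (0.95·100 + 0.10·525) / 0.8500 = 147.50 / 0.8500 ≈ 173.53
  x_B = (0.05·100 + 0.90·525) / 0.8500 = 477.50 / 0.8500 ≈ 561.76

x_R = 173.53, x_B = 561.76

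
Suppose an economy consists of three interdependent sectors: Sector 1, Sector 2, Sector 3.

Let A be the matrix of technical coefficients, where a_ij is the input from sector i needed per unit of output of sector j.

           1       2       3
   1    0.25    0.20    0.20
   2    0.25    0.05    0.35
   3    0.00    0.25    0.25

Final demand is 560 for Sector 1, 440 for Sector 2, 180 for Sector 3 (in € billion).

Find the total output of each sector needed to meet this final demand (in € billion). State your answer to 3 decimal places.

x_1 = 1157.731, x_2 = 976.119, x_3 = 565.373

I − A =
  [   0.75    -0.20    -0.20]
  [  -0.25     0.95    -0.35]
  [   0.00    -0.25     0.75]
Cofactors of I−A, C_ij = (−1)^(i+j)·(minor ij) (rows/columns in the sector order above):
  C_11 = (0.95)(0.75) − (-0.35)(-0.25) = 0.6250
  C_12 = −[(-0.25)(0.75) − (-0.35)(0.00)] = 0.1875
  C_13 = (-0.25)(-0.25) − (0.95)(0.00) = 0.0625
  C_21 = −[(-0.20)(0.75) − (-0.20)(-0.25)] = 0.2000
  C_22 = (0.75)(0.75) − (-0.20)(0.00) = 0.5625
  C_23 = −[(0.75)(-0.25) − (-0.20)(0.00)] = 0.1875
  C_31 = (-0.20)(-0.35) − (-0.20)(0.95) = 0.2600
  C_32 = −[(0.75)(-0.35) − (-0.20)(-0.25)] = 0.3125
  C_33 = (0.75)(0.95) − (-0.20)(-0.25) = 0.6625
det(I−A) = Σ_j (I−A)_1j·C_1j = (0.75)(0.6250) + (-0.20)(0.1875) + (-0.20)(0.0625) = 0.41875
adj(I−A) = Cᵀ =
  [ 0.6250   0.2000   0.2600]
  [ 0.1875   0.5625   0.3125]
  [ 0.0625   0.1875   0.6625]
(I − A)⁻¹ = adj(I−A) / det(I−A) ≈
  [   1.4925     0.4776     0.6209]
  [   0.4478     1.3433     0.7463]
  [   0.1493     0.4478     1.5821]
x = (I − A)⁻¹ d = adj(I−A)·d / det(I−A), with det(I−A) = 0.41875:
  x_1 = (0.6250·560 + 0.2000·440 + 0.2600·180) / 0.41875 = 484.80 / 0.41875 ≈ 1157.731
  x_2 = (0.1875·560 + 0.5625·440 + 0.3125·180) / 0.41875 = 408.75 / 0.41875 ≈ 976.119
  x_3 = (0.0625·560 + 0.1875·440 + 0.6625·180) / 0.41875 = 236.75 / 0.41875 ≈ 565.373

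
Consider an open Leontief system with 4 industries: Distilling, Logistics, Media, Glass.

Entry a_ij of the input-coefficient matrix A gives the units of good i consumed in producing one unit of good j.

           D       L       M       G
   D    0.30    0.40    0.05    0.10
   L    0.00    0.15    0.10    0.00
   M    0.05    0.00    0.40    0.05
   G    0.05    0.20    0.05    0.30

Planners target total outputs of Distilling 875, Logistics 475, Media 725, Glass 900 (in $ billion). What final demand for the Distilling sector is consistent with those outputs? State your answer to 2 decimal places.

d_D = 296.25

I − A =
  [   0.70    -0.40    -0.05    -0.10]
  [   0.00     0.85    -0.10     0.00]
  [  -0.05     0.00     0.60    -0.05]
  [  -0.05    -0.20    -0.05     0.70]
d = (I − A) x:
  d_D = (+0.70)·875 + (-0.40)·475 + (-0.05)·725 + (-0.10)·900 = 296.25
  d_L = (+0.00)·875 + (+0.85)·475 + (-0.10)·725 + (+0.00)·900 = 331.25
  d_M = (-0.05)·875 + (+0.00)·475 + (+0.60)·725 + (-0.05)·900 = 346.25
  d_G = (-0.05)·875 + (-0.20)·475 + (-0.05)·725 + (+0.70)·900 = 455.00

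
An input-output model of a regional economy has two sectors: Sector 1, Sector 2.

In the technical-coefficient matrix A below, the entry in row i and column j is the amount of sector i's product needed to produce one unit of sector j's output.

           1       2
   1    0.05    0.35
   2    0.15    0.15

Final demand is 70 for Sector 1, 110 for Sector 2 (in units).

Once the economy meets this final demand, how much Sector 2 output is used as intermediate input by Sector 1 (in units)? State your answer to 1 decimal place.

z_21 = 19.5

I − A =
  [   0.95    -0.35]
  [  -0.15     0.85]
det(I−A) = (0.95)(0.85) − (-0.35)(-0.15) = 0.7550
adj(I−A) = [[0.85, 0.35], [0.15, 0.95]]
(I − A)⁻¹ = adj(I−A) / det(I−A) ≈
  [   1.1258     0.4636]
  [   0.1987     1.2583]
First solve x = (I − A)⁻¹ d = adj(I−A)·d / det(I−A); in particular x_1 = (0.85·70 + 0.35·110) / 0.7550 = 98.00 / 0.7550 ≈ 129.801.
Intermediate flow from 2 to 1: z_21 = a_21 · x_1 = 0.15 × 98.00 / 0.7550 = 14.70 / 0.7550 ≈ 19.5.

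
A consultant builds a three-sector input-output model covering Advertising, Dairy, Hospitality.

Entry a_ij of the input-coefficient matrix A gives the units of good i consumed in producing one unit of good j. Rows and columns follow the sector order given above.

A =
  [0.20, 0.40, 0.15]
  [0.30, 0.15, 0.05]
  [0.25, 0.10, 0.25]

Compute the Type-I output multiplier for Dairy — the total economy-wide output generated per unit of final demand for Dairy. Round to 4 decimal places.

I − A =
  [   0.80    -0.40    -0.15]
  [  -0.30     0.85    -0.05]
  [  -0.25    -0.10     0.75]
Cofactors of I−A, C_ij = (−1)^(i+j)·(minor ij) (rows/columns in the sector order above):
  C_11 = (0.85)(0.75) − (-0.05)(-0.10) = 0.6325
  C_12 = −[(-0.30)(0.75) − (-0.05)(-0.25)] = 0.2375
  C_13 = (-0.30)(-0.10) − (0.85)(-0.25) = 0.2425
  C_21 = −[(-0.40)(0.75) − (-0.15)(-0.10)] = 0.3150
  C_22 = (0.80)(0.75) − (-0.15)(-0.25) = 0.5625
  C_23 = −[(0.80)(-0.10) − (-0.40)(-0.25)] = 0.1800
  C_31 = (-0.40)(-0.05) − (-0.15)(0.85) = 0.1475
  C_32 = −[(0.80)(-0.05) − (-0.15)(-0.30)] = 0.0850
  C_33 = (0.80)(0.85) − (-0.40)(-0.30) = 0.5600
det(I−A) = Σ_j (I−A)_1j·C_1j = (0.80)(0.6325) + (-0.40)(0.2375) + (-0.15)(0.2425) = 0.374625
adj(I−A) = Cᵀ =
  [ 0.6325   0.3150   0.1475]
  [ 0.2375   0.5625   0.0850]
  [ 0.2425   0.1800   0.5600]
(I − A)⁻¹ = adj(I−A) / det(I−A) ≈
  [   1.68836     0.84084     0.39373]
  [   0.63397     1.50150     0.22689]
  [   0.64731     0.48048     1.49483]
The output multiplier for sector j is the column-j sum of the Leontief inverse (I − A)⁻¹ = adj(I−A) / det(I−A).
Column D of adj(I−A): (0.3150, 0.5625, 0.1800); det(I−A) = 0.374625.
m_D = (0.3150 + 0.5625 + 0.1800) / 0.374625 = 1.0575 / 0.374625 ≈ 2.8228.

m_D = 2.8228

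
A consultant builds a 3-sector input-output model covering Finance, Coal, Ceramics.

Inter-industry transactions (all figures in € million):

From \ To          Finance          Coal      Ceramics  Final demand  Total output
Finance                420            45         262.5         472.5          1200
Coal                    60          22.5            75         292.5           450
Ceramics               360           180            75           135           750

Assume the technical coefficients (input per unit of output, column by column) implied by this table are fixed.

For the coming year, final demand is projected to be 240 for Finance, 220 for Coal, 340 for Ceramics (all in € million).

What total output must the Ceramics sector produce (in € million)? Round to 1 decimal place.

Technical coefficients a_ij = z_ij / X_j:
  a_11 = 420/1200 = 0.35, a_21 = 60/1200 = 0.05, a_31 = 360/1200 = 0.30
  a_12 = 45/450 = 0.10, a_22 = 22.5/450 = 0.05, a_32 = 180/450 = 0.40
  a_13 = 262.5/750 = 0.35, a_23 = 75/750 = 0.10, a_33 = 75/750 = 0.10
I − A =
  [   0.65    -0.10    -0.35]
  [  -0.05     0.95    -0.10]
  [  -0.30    -0.40     0.90]
Cofactors of I−A, C_ij = (−1)^(i+j)·(minor ij) (rows/columns in the sector order above):
  C_11 = (0.95)(0.90) − (-0.10)(-0.40) = 0.8150
  C_12 = −[(-0.05)(0.90) − (-0.10)(-0.30)] = 0.0750
  C_13 = (-0.05)(-0.40) − (0.95)(-0.30) = 0.3050
  C_21 = −[(-0.10)(0.90) − (-0.35)(-0.40)] = 0.2300
  C_22 = (0.65)(0.90) − (-0.35)(-0.30) = 0.4800
  C_23 = −[(0.65)(-0.40) − (-0.10)(-0.30)] = 0.2900
  C_31 = (-0.10)(-0.10) − (-0.35)(0.95) = 0.3425
  C_32 = −[(0.65)(-0.10) − (-0.35)(-0.05)] = 0.0825
  C_33 = (0.65)(0.95) − (-0.10)(-0.05) = 0.6125
det(I−A) = Σ_j (I−A)_1j·C_1j = (0.65)(0.8150) + (-0.10)(0.0750) + (-0.35)(0.3050) = 0.4155
adj(I−A) = Cᵀ =
  [ 0.8150   0.2300   0.3425]
  [ 0.0750   0.4800   0.0825]
  [ 0.3050   0.2900   0.6125]
(I − A)⁻¹ = adj(I−A) / det(I−A) ≈
  [   1.9615     0.5535     0.8243]
  [   0.1805     1.1552     0.1986]
  [   0.7341     0.6980     1.4741]
x = (I − A)⁻¹ d = adj(I−A)·d / det(I−A), with det(I−A) = 0.4155:
  x_1 = (0.8150·240 + 0.2300·220 + 0.3425·340) / 0.4155 = 362.65 / 0.4155 ≈ 872.8
  x_2 = (0.0750·240 + 0.4800·220 + 0.0825·340) / 0.4155 = 151.65 / 0.4155 ≈ 365.0
  x_3 = (0.3050·240 + 0.2900·220 + 0.6125·340) / 0.4155 = 345.25 / 0.4155 ≈ 830.9

x_3 = 830.9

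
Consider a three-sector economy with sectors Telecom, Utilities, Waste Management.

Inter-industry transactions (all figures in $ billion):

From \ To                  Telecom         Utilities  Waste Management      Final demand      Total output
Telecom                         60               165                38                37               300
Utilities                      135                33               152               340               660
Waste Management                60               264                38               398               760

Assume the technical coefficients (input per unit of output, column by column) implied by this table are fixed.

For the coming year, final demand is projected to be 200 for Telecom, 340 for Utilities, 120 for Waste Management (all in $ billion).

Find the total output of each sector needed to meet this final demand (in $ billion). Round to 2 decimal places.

x_T = 504.66, x_U = 708.73, x_W = 530.97

Technical coefficients a_ij = z_ij / X_j:
  a_TT = 60/300 = 0.20, a_UT = 135/300 = 0.45, a_WT = 60/300 = 0.20
  a_TU = 165/660 = 0.25, a_UU = 33/660 = 0.05, a_WU = 264/660 = 0.40
  a_TW = 38/760 = 0.05, a_UW = 152/760 = 0.20, a_WW = 38/760 = 0.05
I − A =
  [   0.80    -0.25    -0.05]
  [  -0.45     0.95    -0.20]
  [  -0.20    -0.40     0.95]
Cofactors of I−A, C_ij = (−1)^(i+j)·(minor ij) (rows/columns in the sector order above):
  C_11 = (0.95)(0.95) − (-0.20)(-0.40) = 0.8225
  C_12 = −[(-0.45)(0.95) − (-0.20)(-0.20)] = 0.4675
  C_13 = (-0.45)(-0.40) − (0.95)(-0.20) = 0.3700
  C_21 = −[(-0.25)(0.95) − (-0.05)(-0.40)] = 0.2575
  C_22 = (0.80)(0.95) − (-0.05)(-0.20) = 0.7500
  C_23 = −[(0.80)(-0.40) − (-0.25)(-0.20)] = 0.3700
  C_31 = (-0.25)(-0.20) − (-0.05)(0.95) = 0.0975
  C_32 = −[(0.80)(-0.20) − (-0.05)(-0.45)] = 0.1825
  C_33 = (0.80)(0.95) − (-0.25)(-0.45) = 0.6475
det(I−A) = Σ_j (I−A)_1j·C_1j = (0.80)(0.8225) + (-0.25)(0.4675) + (-0.05)(0.3700) = 0.522625
adj(I−A) = Cᵀ =
  [ 0.8225   0.2575   0.0975]
  [ 0.4675   0.7500   0.1825]
  [ 0.3700   0.3700   0.6475]
(I − A)⁻¹ = adj(I−A) / det(I−A) ≈
  [   1.5738     0.4927     0.1866]
  [   0.8945     1.4351     0.3492]
  [   0.7080     0.7080     1.2389]
x = (I − A)⁻¹ d = adj(I−A)·d / det(I−A), with det(I−A) = 0.522625:
  x_T = (0.8225·200 + 0.2575·340 + 0.0975·120) / 0.522625 = 263.75 / 0.522625 ≈ 504.66
  x_U = (0.4675·200 + 0.7500·340 + 0.1825·120) / 0.522625 = 370.40 / 0.522625 ≈ 708.73
  x_W = (0.3700·200 + 0.3700·340 + 0.6475·120) / 0.522625 = 277.50 / 0.522625 ≈ 530.97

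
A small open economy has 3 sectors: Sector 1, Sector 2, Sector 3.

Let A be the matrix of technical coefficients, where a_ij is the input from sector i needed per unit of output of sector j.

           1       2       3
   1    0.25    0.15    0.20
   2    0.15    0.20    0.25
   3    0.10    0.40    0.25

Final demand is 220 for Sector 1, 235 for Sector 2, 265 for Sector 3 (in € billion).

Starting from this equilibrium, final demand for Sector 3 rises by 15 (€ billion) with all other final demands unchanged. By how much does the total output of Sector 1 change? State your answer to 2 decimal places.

Δx_1 = 9.08

I − A =
  [   0.75    -0.15    -0.20]
  [  -0.15     0.80    -0.25]
  [  -0.10    -0.40     0.75]
Cofactors of I−A, C_ij = (−1)^(i+j)·(minor ij) (rows/columns in the sector order above):
  C_11 = (0.80)(0.75) − (-0.25)(-0.40) = 0.5000
  C_12 = −[(-0.15)(0.75) − (-0.25)(-0.10)] = 0.1375
  C_13 = (-0.15)(-0.40) − (0.80)(-0.10) = 0.1400
  C_21 = −[(-0.15)(0.75) − (-0.20)(-0.40)] = 0.1925
  C_22 = (0.75)(0.75) − (-0.20)(-0.10) = 0.5425
  C_23 = −[(0.75)(-0.40) − (-0.15)(-0.10)] = 0.3150
  C_31 = (-0.15)(-0.25) − (-0.20)(0.80) = 0.1975
  C_32 = −[(0.75)(-0.25) − (-0.20)(-0.15)] = 0.2175
  C_33 = (0.75)(0.80) − (-0.15)(-0.15) = 0.5775
det(I−A) = Σ_j (I−A)_1j·C_1j = (0.75)(0.5000) + (-0.15)(0.1375) + (-0.20)(0.1400) = 0.326375
adj(I−A) = Cᵀ =
  [ 0.5000   0.1925   0.1975]
  [ 0.1375   0.5425   0.2175]
  [ 0.1400   0.3150   0.5775]
(I − A)⁻¹ = adj(I−A) / det(I−A) ≈
  [   1.5320     0.5898     0.6051]
  [   0.4213     1.6622     0.6664]
  [   0.4290     0.9651     1.7694]
Δx = (I − A)⁻¹ Δd with Δd having +15 in the Sector 3 component and 0 elsewhere.
So Δx_1 = L_13 · (+15), where L_13 = adj(I−A)_13 / det(I−A) = 0.1975 / 0.326375.
Δx_1 = 0.1975 × (+15) / 0.326375 = 2.9625 / 0.326375 ≈ 9.08.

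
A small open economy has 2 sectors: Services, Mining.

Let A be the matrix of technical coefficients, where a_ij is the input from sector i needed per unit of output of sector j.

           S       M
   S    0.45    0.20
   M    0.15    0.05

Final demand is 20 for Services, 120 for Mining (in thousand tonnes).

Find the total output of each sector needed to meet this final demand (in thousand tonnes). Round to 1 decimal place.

x_S = 87.3, x_M = 140.1

I − A =
  [   0.55    -0.20]
  [  -0.15     0.95]
det(I−A) = (0.55)(0.95) − (-0.20)(-0.15) = 0.4925
adj(I−A) = [[0.95, 0.20], [0.15, 0.55]]
(I − A)⁻¹ = adj(I−A) / det(I−A) ≈
  [   1.9289     0.4061]
  [   0.3046     1.1168]
x = (I − A)⁻¹ d = adj(I−A)·d / det(I−A), with det(I−A) = 0.4925:
  x_S = (0.95·20 + 0.20·120) / 0.4925 = 43.00 / 0.4925 ≈ 87.3
  x_M = (0.15·20 + 0.55·120) / 0.4925 = 69.00 / 0.4925 ≈ 140.1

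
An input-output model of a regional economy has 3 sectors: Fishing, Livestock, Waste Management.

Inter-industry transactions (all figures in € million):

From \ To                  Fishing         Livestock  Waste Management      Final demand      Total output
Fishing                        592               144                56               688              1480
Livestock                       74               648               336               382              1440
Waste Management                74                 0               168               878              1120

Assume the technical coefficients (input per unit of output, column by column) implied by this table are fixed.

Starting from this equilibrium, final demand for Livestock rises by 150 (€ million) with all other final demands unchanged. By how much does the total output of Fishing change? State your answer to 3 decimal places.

Technical coefficients a_ij = z_ij / X_j:
  a_11 = 592/1480 = 0.40, a_21 = 74/1480 = 0.05, a_31 = 74/1480 = 0.05
  a_12 = 144/1440 = 0.10, a_22 = 648/1440 = 0.45, a_32 = 0/1440 = 0.00
  a_13 = 56/1120 = 0.05, a_23 = 336/1120 = 0.30, a_33 = 168/1120 = 0.15
I − A =
  [   0.60    -0.10    -0.05]
  [  -0.05     0.55    -0.30]
  [  -0.05     0.00     0.85]
Cofactors of I−A, C_ij = (−1)^(i+j)·(minor ij) (rows/columns in the sector order above):
  C_11 = (0.55)(0.85) − (-0.30)(0.00) = 0.4675
  C_12 = −[(-0.05)(0.85) − (-0.30)(-0.05)] = 0.0575
  C_13 = (-0.05)(0.00) − (0.55)(-0.05) = 0.0275
  C_21 = −[(-0.10)(0.85) − (-0.05)(0.00)] = 0.0850
  C_22 = (0.60)(0.85) − (-0.05)(-0.05) = 0.5075
  C_23 = −[(0.60)(0.00) − (-0.10)(-0.05)] = 0.0050
  C_31 = (-0.10)(-0.30) − (-0.05)(0.55) = 0.0575
  C_32 = −[(0.60)(-0.30) − (-0.05)(-0.05)] = 0.1825
  C_33 = (0.60)(0.55) − (-0.10)(-0.05) = 0.3250
det(I−A) = Σ_j (I−A)_1j·C_1j = (0.60)(0.4675) + (-0.10)(0.0575) + (-0.05)(0.0275) = 0.273375
adj(I−A) = Cᵀ =
  [ 0.4675   0.0850   0.0575]
  [ 0.0575   0.5075   0.1825]
  [ 0.0275   0.0050   0.3250]
(I − A)⁻¹ = adj(I−A) / det(I−A) ≈
  [   1.7101     0.3109     0.2103]
  [   0.2103     1.8564     0.6676]
  [   0.1006     0.0183     1.1888]
Δx = (I − A)⁻¹ Δd with Δd having +150 in the Livestock component and 0 elsewhere.
So Δx_1 = L_12 · (+150), where L_12 = adj(I−A)_12 / det(I−A) = 0.0850 / 0.273375.
Δx_1 = 0.0850 × (+150) / 0.273375 = 12.75 / 0.273375 ≈ 46.639.

Δx_1 = 46.639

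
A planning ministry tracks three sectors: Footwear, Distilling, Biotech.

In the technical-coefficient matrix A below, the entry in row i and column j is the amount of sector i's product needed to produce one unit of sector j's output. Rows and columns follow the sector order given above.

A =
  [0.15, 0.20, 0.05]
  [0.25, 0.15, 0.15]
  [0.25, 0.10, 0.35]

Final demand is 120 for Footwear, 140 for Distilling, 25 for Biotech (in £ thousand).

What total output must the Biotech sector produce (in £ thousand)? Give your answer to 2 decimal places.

I − A =
  [   0.85    -0.20    -0.05]
  [  -0.25     0.85    -0.15]
  [  -0.25    -0.10     0.65]
Cofactors of I−A, C_ij = (−1)^(i+j)·(minor ij) (rows/columns in the sector order above):
  C_11 = (0.85)(0.65) − (-0.15)(-0.10) = 0.5375
  C_12 = −[(-0.25)(0.65) − (-0.15)(-0.25)] = 0.2000
  C_13 = (-0.25)(-0.10) − (0.85)(-0.25) = 0.2375
  C_21 = −[(-0.20)(0.65) − (-0.05)(-0.10)] = 0.1350
  C_22 = (0.85)(0.65) − (-0.05)(-0.25) = 0.5400
  C_23 = −[(0.85)(-0.10) − (-0.20)(-0.25)] = 0.1350
  C_31 = (-0.20)(-0.15) − (-0.05)(0.85) = 0.0725
  C_32 = −[(0.85)(-0.15) − (-0.05)(-0.25)] = 0.1400
  C_33 = (0.85)(0.85) − (-0.20)(-0.25) = 0.6725
det(I−A) = Σ_j (I−A)_1j·C_1j = (0.85)(0.5375) + (-0.20)(0.2000) + (-0.05)(0.2375) = 0.4050
adj(I−A) = Cᵀ =
  [ 0.5375   0.1350   0.0725]
  [ 0.2000   0.5400   0.1400]
  [ 0.2375   0.1350   0.6725]
(I − A)⁻¹ = adj(I−A) / det(I−A) ≈
  [   1.3272     0.3333     0.1790]
  [   0.4938     1.3333     0.3457]
  [   0.5864     0.3333     1.6605]
x = (I − A)⁻¹ d = adj(I−A)·d / det(I−A), with det(I−A) = 0.4050:
  x_1 = (0.5375·120 + 0.1350·140 + 0.0725·25) / 0.4050 = 85.2125 / 0.4050 ≈ 210.40
  x_2 = (0.2000·120 + 0.5400·140 + 0.1400·25) / 0.4050 = 103.10 / 0.4050 ≈ 254.57
  x_3 = (0.2375·120 + 0.1350·140 + 0.6725·25) / 0.4050 = 64.2125 / 0.4050 ≈ 158.55

x_3 = 158.55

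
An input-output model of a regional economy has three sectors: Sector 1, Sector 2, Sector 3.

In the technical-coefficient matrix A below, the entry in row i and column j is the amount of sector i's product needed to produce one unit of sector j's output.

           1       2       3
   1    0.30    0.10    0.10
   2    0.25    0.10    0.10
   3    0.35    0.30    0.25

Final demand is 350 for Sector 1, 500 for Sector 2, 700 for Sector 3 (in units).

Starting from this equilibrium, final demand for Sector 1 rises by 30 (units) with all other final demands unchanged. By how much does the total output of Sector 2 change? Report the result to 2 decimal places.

I − A =
  [   0.70    -0.10    -0.10]
  [  -0.25     0.90    -0.10]
  [  -0.35    -0.30     0.75]
Cofactors of I−A, C_ij = (−1)^(i+j)·(minor ij) (rows/columns in the sector order above):
  C_11 = (0.90)(0.75) − (-0.10)(-0.30) = 0.6450
  C_12 = −[(-0.25)(0.75) − (-0.10)(-0.35)] = 0.2225
  C_13 = (-0.25)(-0.30) − (0.90)(-0.35) = 0.3900
  C_21 = −[(-0.10)(0.75) − (-0.10)(-0.30)] = 0.1050
  C_22 = (0.70)(0.75) − (-0.10)(-0.35) = 0.4900
  C_23 = −[(0.70)(-0.30) − (-0.10)(-0.35)] = 0.2450
  C_31 = (-0.10)(-0.10) − (-0.10)(0.90) = 0.1000
  C_32 = −[(0.70)(-0.10) − (-0.10)(-0.25)] = 0.0950
  C_33 = (0.70)(0.90) − (-0.10)(-0.25) = 0.6050
det(I−A) = Σ_j (I−A)_1j·C_1j = (0.70)(0.6450) + (-0.10)(0.2225) + (-0.10)(0.3900) = 0.39025
adj(I−A) = Cᵀ =
  [ 0.6450   0.1050   0.1000]
  [ 0.2225   0.4900   0.0950]
  [ 0.3900   0.2450   0.6050]
(I − A)⁻¹ = adj(I−A) / det(I−A) ≈
  [   1.6528     0.2691     0.2562]
  [   0.5701     1.2556     0.2434]
  [   0.9994     0.6278     1.5503]
Δx = (I − A)⁻¹ Δd with Δd having +30 in the Sector 1 component and 0 elsewhere.
So Δx_2 = L_21 · (+30), where L_21 = adj(I−A)_21 / det(I−A) = 0.2225 / 0.39025.
Δx_2 = 0.2225 × (+30) / 0.39025 = 6.675 / 0.39025 ≈ 17.10.

Δx_2 = 17.10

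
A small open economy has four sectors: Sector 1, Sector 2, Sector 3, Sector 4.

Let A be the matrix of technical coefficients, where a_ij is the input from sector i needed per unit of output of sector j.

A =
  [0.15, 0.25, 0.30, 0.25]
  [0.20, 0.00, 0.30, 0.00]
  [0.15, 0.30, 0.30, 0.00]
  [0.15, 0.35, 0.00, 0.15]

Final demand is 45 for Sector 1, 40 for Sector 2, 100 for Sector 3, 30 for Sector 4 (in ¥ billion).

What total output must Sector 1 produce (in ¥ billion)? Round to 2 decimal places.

x_1 = 239.21

I − A =
  [   0.85    -0.25    -0.30    -0.25]
  [  -0.20     1.00    -0.30     0.00]
  [  -0.15    -0.30     0.70     0.00]
  [  -0.15    -0.35     0.00     0.85]
Compute the cofactors C_ij = (−1)^(i+j)·(3×3 minor ij) of I−A; the adjugate is their transpose:
adj(I−A) = Cᵀ =
  [ 0.51850   0.28650   0.34500   0.15250]
  [ 0.15725   0.44125   0.25650   0.04625]
  [ 0.17850   0.25050   0.62500   0.05250]
  [ 0.15625   0.23225   0.16650   0.40925]
det(I−A) = Σ_j (I−A)_1j·C_1j = (0.85)(0.51850) + (-0.25)(0.15725) + (-0.30)(0.17850) + (-0.25)(0.15625) = 0.3088
(I − A)⁻¹ = adj(I−A) / det(I−A) ≈
  [   1.6791     0.9278     1.1172     0.4938]
  [   0.5092     1.4289     0.8306     0.1498]
  [   0.5780     0.8112     2.0240     0.1700]
  [   0.5060     0.7521     0.5392     1.3253]
x = (I − A)⁻¹ d = adj(I−A)·d / det(I−A), with det(I−A) = 0.3088:
  x_1 = (0.51850·45 + 0.28650·40 + 0.34500·100 + 0.15250·30) / 0.3088 = 73.8675 / 0.3088 ≈ 239.21
  x_2 = (0.15725·45 + 0.44125·40 + 0.25650·100 + 0.04625·30) / 0.3088 = 51.76375 / 0.3088 ≈ 167.63
  x_3 = (0.17850·45 + 0.25050·40 + 0.62500·100 + 0.05250·30) / 0.3088 = 82.1275 / 0.3088 ≈ 265.96
  x_4 = (0.15625·45 + 0.23225·40 + 0.16650·100 + 0.40925·30) / 0.3088 = 45.24875 / 0.3088 ≈ 146.53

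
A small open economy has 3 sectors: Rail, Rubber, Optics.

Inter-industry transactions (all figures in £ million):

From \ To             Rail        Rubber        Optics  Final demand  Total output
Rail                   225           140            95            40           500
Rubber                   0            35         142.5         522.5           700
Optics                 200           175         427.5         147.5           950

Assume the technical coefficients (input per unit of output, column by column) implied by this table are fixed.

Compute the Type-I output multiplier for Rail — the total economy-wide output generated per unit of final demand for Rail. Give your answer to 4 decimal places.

Technical coefficients a_ij = z_ij / X_j:
  a_11 = 225/500 = 0.45, a_21 = 0/500 = 0.00, a_31 = 200/500 = 0.40
  a_12 = 140/700 = 0.20, a_22 = 35/700 = 0.05, a_32 = 175/700 = 0.25
  a_13 = 95/950 = 0.10, a_23 = 142.5/950 = 0.15, a_33 = 427.5/950 = 0.45
I − A =
  [   0.55    -0.20    -0.10]
  [   0.00     0.95    -0.15]
  [  -0.40    -0.25     0.55]
Cofactors of I−A, C_ij = (−1)^(i+j)·(minor ij) (rows/columns in the sector order above):
  C_11 = (0.95)(0.55) − (-0.15)(-0.25) = 0.4850
  C_12 = −[(0.00)(0.55) − (-0.15)(-0.40)] = 0.0600
  C_13 = (0.00)(-0.25) − (0.95)(-0.40) = 0.3800
  C_21 = −[(-0.20)(0.55) − (-0.10)(-0.25)] = 0.1350
  C_22 = (0.55)(0.55) − (-0.10)(-0.40) = 0.2625
  C_23 = −[(0.55)(-0.25) − (-0.20)(-0.40)] = 0.2175
  C_31 = (-0.20)(-0.15) − (-0.10)(0.95) = 0.1250
  C_32 = −[(0.55)(-0.15) − (-0.10)(0.00)] = 0.0825
  C_33 = (0.55)(0.95) − (-0.20)(0.00) = 0.5225
det(I−A) = Σ_j (I−A)_1j·C_1j = (0.55)(0.4850) + (-0.20)(0.0600) + (-0.10)(0.3800) = 0.21675
adj(I−A) = Cᵀ =
  [ 0.4850   0.1350   0.1250]
  [ 0.0600   0.2625   0.0825]
  [ 0.3800   0.2175   0.5225]
(I − A)⁻¹ = adj(I−A) / det(I−A) ≈
  [   2.23760     0.62284     0.57670]
  [   0.27682     1.21107     0.38062]
  [   1.75317     1.00346     2.41061]
The output multiplier for sector j is the column-j sum of the Leontief inverse (I − A)⁻¹ = adj(I−A) / det(I−A).
Column 1 of adj(I−A): (0.4850, 0.0600, 0.3800); det(I−A) = 0.21675.
m_1 = (0.4850 + 0.0600 + 0.3800) / 0.21675 = 0.925 / 0.21675 ≈ 4.2676.

m_1 = 4.2676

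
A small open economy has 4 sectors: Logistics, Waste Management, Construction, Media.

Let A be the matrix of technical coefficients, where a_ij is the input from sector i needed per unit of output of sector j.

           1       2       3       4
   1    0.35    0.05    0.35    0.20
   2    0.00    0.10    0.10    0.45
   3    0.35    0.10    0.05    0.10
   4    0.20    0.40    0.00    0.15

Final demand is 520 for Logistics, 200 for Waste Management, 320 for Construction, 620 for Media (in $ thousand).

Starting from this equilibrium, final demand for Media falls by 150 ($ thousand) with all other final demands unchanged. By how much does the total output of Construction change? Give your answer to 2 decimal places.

Δx_3 = -103.66

I − A =
  [   0.65    -0.05    -0.35    -0.20]
  [   0.00     0.90    -0.10    -0.45]
  [  -0.35    -0.10     0.95    -0.10]
  [  -0.20    -0.40     0.00     0.85]
Compute the cofactors C_ij = (−1)^(i+j)·(3×3 minor ij) of I−A; the adjugate is their transpose:
adj(I−A) = Cᵀ =
  [ 0.543250   0.160125   0.217000   0.238125]
  [ 0.117250   0.375750   0.082750   0.236250]
  [ 0.231750   0.121125   0.339750   0.158625]
  [ 0.183000   0.214500   0.090000   0.437250]
det(I−A) = Σ_j (I−A)_1j·C_1j = (0.65)(0.543250) + (-0.05)(0.117250) + (-0.35)(0.231750) + (-0.20)(0.183000) = 0.2295375
(I − A)⁻¹ = adj(I−A) / det(I−A) ≈
  [   2.3667     0.6976     0.9454     1.0374]
  [   0.5108     1.6370     0.3605     1.0292]
  [   1.0096     0.5277     1.4802     0.6911]
  [   0.7973     0.9345     0.3921     1.9049]
Δx = (I − A)⁻¹ Δd with Δd having -150 in the Media component and 0 elsewhere.
So Δx_3 = L_34 · (-150), where L_34 = adj(I−A)_34 / det(I−A) = 0.158625 / 0.2295375.
Δx_3 = 0.158625 × (-150) / 0.2295375 = -23.79375 / 0.2295375 ≈ -103.66.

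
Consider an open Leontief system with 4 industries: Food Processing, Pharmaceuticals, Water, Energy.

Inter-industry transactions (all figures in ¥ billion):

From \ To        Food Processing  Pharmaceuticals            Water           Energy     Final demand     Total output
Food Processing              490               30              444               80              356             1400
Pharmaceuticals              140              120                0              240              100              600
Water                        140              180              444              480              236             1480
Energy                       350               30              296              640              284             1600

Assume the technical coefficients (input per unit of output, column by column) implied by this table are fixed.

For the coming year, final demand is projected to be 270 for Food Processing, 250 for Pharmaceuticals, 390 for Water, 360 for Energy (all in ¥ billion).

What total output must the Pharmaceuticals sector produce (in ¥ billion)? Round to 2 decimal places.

x_2 = 883.26

Technical coefficients a_ij = z_ij / X_j:
  a_11 = 490/1400 = 0.35, a_21 = 140/1400 = 0.10, a_31 = 140/1400 = 0.10, a_41 = 350/1400 = 0.25
  a_12 = 30/600 = 0.05, a_22 = 120/600 = 0.20, a_32 = 180/600 = 0.30, a_42 = 30/600 = 0.05
  a_13 = 444/1480 = 0.30, a_23 = 0/1480 = 0.00, a_33 = 444/1480 = 0.30, a_43 = 296/1480 = 0.20
  a_14 = 80/1600 = 0.05, a_24 = 240/1600 = 0.15, a_34 = 480/1600 = 0.30, a_44 = 640/1600 = 0.40
I − A =
  [   0.65    -0.05    -0.30    -0.05]
  [  -0.10     0.80     0.00    -0.15]
  [  -0.10    -0.30     0.70    -0.30]
  [  -0.25    -0.05    -0.20     0.60]
Compute the cofactors C_ij = (−1)^(i+j)·(3×3 minor ij) of I−A; the adjugate is their transpose:
adj(I−A) = Cᵀ =
  [ 0.27375   0.08125   0.15125   0.11875]
  [ 0.06525   0.18375   0.04975   0.07625]
  [ 0.13800   0.13000   0.29200   0.19000]
  [ 0.16550   0.09250   0.16450   0.32750]
det(I−A) = Σ_j (I−A)_1j·C_1j = (0.65)(0.27375) + (-0.05)(0.06525) + (-0.30)(0.13800) + (-0.05)(0.16550) = 0.1250
(I − A)⁻¹ = adj(I−A) / det(I−A) ≈
  [   2.1900     0.6500     1.2100     0.9500]
  [   0.5220     1.4700     0.3980     0.6100]
  [   1.1040     1.0400     2.3360     1.5200]
  [   1.3240     0.7400     1.3160     2.6200]
x = (I − A)⁻¹ d = adj(I−A)·d / det(I−A), with det(I−A) = 0.1250:
  x_1 = (0.27375·270 + 0.08125·250 + 0.15125·390 + 0.11875·360) / 0.1250 = 195.9625 / 0.1250 = 1567.70
  x_2 = (0.06525·270 + 0.18375·250 + 0.04975·390 + 0.07625·360) / 0.1250 = 110.4075 / 0.1250 = 883.26
  x_3 = (0.13800·270 + 0.13000·250 + 0.29200·390 + 0.19000·360) / 0.1250 = 252.04 / 0.1250 = 2016.32
  x_4 = (0.16550·270 + 0.09250·250 + 0.16450·390 + 0.32750·360) / 0.1250 = 249.865 / 0.1250 = 1998.92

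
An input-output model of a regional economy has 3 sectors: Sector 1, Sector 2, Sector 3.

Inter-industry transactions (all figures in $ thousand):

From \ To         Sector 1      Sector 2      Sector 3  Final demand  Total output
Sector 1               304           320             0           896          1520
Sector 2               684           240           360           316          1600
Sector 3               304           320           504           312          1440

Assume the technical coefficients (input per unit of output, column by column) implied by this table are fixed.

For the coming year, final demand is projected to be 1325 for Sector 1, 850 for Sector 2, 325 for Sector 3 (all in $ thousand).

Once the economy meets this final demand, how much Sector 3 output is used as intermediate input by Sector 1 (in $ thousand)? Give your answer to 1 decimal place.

Technical coefficients a_ij = z_ij / X_j:
  a_11 = 304/1520 = 0.20, a_21 = 684/1520 = 0.45, a_31 = 304/1520 = 0.20
  a_12 = 320/1600 = 0.20, a_22 = 240/1600 = 0.15, a_32 = 320/1600 = 0.20
  a_13 = 0/1440 = 0.00, a_23 = 360/1440 = 0.25, a_33 = 504/1440 = 0.35
I − A =
  [   0.80    -0.20     0.00]
  [  -0.45     0.85    -0.25]
  [  -0.20    -0.20     0.65]
Cofactors of I−A, C_ij = (−1)^(i+j)·(minor ij) (rows/columns in the sector order above):
  C_11 = (0.85)(0.65) − (-0.25)(-0.20) = 0.5025
  C_12 = −[(-0.45)(0.65) − (-0.25)(-0.20)] = 0.3425
  C_13 = (-0.45)(-0.20) − (0.85)(-0.20) = 0.2600
  C_21 = −[(-0.20)(0.65) − (0.00)(-0.20)] = 0.1300
  C_22 = (0.80)(0.65) − (0.00)(-0.20) = 0.5200
  C_23 = −[(0.80)(-0.20) − (-0.20)(-0.20)] = 0.2000
  C_31 = (-0.20)(-0.25) − (0.00)(0.85) = 0.0500
  C_32 = −[(0.80)(-0.25) − (0.00)(-0.45)] = 0.2000
  C_33 = (0.80)(0.85) − (-0.20)(-0.45) = 0.5900
det(I−A) = Σ_j (I−A)_1j·C_1j = (0.80)(0.5025) + (-0.20)(0.3425) + (0.00)(0.2600) = 0.3335
adj(I−A) = Cᵀ =
  [ 0.5025   0.1300   0.0500]
  [ 0.3425   0.5200   0.2000]
  [ 0.2600   0.2000   0.5900]
(I − A)⁻¹ = adj(I−A) / det(I−A) ≈
  [   1.5067     0.3898     0.1499]
  [   1.0270     1.5592     0.5997]
  [   0.7796     0.5997     1.7691]
First solve x = (I − A)⁻¹ d = adj(I−A)·d / det(I−A); in particular x_1 = (0.5025·1325 + 0.1300·850 + 0.0500·325) / 0.3335 = 792.5625 / 0.3335 ≈ 2376.499.
Intermediate flow from 3 to 1: z_31 = a_31 · x_1 = 0.20 × 792.5625 / 0.3335 = 158.5125 / 0.3335 ≈ 475.3.

z_31 = 475.3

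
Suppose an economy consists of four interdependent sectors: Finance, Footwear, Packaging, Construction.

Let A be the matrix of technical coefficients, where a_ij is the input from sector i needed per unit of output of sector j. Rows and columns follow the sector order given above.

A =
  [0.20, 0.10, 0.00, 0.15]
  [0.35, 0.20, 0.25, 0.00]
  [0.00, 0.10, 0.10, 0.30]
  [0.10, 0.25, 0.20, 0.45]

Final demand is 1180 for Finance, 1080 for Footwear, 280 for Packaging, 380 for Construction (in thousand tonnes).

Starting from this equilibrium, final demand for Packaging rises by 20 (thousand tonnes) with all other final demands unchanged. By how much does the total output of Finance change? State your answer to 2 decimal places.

Δx_1 = 4.42

I − A =
  [   0.80    -0.10     0.00    -0.15]
  [  -0.35     0.80    -0.25     0.00]
  [   0.00    -0.10     0.90    -0.30]
  [  -0.10    -0.25    -0.20     0.55]
Compute the cofactors C_ij = (−1)^(i+j)·(3×3 minor ij) of I−A; the adjugate is their transpose:
adj(I−A) = Cᵀ =
  [ 0.315500   0.080250   0.047125   0.111750]
  [ 0.159750   0.334500   0.116750   0.107250]
  [ 0.069500   0.105500   0.307625   0.186750]
  [ 0.155250   0.205000   0.173500   0.524500]
det(I−A) = Σ_j (I−A)_1j·C_1j = (0.80)(0.315500) + (-0.10)(0.159750) + (0.00)(0.069500) + (-0.15)(0.155250) = 0.2131375
(I − A)⁻¹ = adj(I−A) / det(I−A) ≈
  [   1.4803     0.3765     0.2211     0.5243]
  [   0.7495     1.5694     0.5478     0.5032]
  [   0.3261     0.4950     1.4433     0.8762]
  [   0.7284     0.9618     0.8140     2.4609]
Δx = (I − A)⁻¹ Δd with Δd having +20 in the Packaging component and 0 elsewhere.
So Δx_1 = L_13 · (+20), where L_13 = adj(I−A)_13 / det(I−A) = 0.047125 / 0.2131375.
Δx_1 = 0.047125 × (+20) / 0.2131375 = 0.9425 / 0.2131375 ≈ 4.42.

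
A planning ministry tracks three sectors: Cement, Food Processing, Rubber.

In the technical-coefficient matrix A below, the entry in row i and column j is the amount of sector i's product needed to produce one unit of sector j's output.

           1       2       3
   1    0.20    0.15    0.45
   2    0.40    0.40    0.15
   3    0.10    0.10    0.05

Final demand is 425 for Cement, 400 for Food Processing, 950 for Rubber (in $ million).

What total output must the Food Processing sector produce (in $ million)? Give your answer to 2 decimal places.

x_2 = 2174.76

I − A =
  [   0.80    -0.15    -0.45]
  [  -0.40     0.60    -0.15]
  [  -0.10    -0.10     0.95]
Cofactors of I−A, C_ij = (−1)^(i+j)·(minor ij) (rows/columns in the sector order above):
  C_11 = (0.60)(0.95) − (-0.15)(-0.10) = 0.5550
  C_12 = −[(-0.40)(0.95) − (-0.15)(-0.10)] = 0.3950
  C_13 = (-0.40)(-0.10) − (0.60)(-0.10) = 0.1000
  C_21 = −[(-0.15)(0.95) − (-0.45)(-0.10)] = 0.1875
  C_22 = (0.80)(0.95) − (-0.45)(-0.10) = 0.7150
  C_23 = −[(0.80)(-0.10) − (-0.15)(-0.10)] = 0.0950
  C_31 = (-0.15)(-0.15) − (-0.45)(0.60) = 0.2925
  C_32 = −[(0.80)(-0.15) − (-0.45)(-0.40)] = 0.3000
  C_33 = (0.80)(0.60) − (-0.15)(-0.40) = 0.4200
det(I−A) = Σ_j (I−A)_1j·C_1j = (0.80)(0.5550) + (-0.15)(0.3950) + (-0.45)(0.1000) = 0.33975
adj(I−A) = Cᵀ =
  [ 0.5550   0.1875   0.2925]
  [ 0.3950   0.7150   0.3000]
  [ 0.1000   0.0950   0.4200]
(I − A)⁻¹ = adj(I−A) / det(I−A) ≈
  [   1.6336     0.5519     0.8609]
  [   1.1626     2.1045     0.8830]
  [   0.2943     0.2796     1.2362]
x = (I − A)⁻¹ d = adj(I−A)·d / det(I−A), with det(I−A) = 0.33975:
  x_1 = (0.5550·425 + 0.1875·400 + 0.2925·950) / 0.33975 = 588.75 / 0.33975 ≈ 1732.89
  x_2 = (0.3950·425 + 0.7150·400 + 0.3000·950) / 0.33975 = 738.875 / 0.33975 ≈ 2174.76
  x_3 = (0.1000·425 + 0.0950·400 + 0.4200·950) / 0.33975 = 479.50 / 0.33975 ≈ 1411.33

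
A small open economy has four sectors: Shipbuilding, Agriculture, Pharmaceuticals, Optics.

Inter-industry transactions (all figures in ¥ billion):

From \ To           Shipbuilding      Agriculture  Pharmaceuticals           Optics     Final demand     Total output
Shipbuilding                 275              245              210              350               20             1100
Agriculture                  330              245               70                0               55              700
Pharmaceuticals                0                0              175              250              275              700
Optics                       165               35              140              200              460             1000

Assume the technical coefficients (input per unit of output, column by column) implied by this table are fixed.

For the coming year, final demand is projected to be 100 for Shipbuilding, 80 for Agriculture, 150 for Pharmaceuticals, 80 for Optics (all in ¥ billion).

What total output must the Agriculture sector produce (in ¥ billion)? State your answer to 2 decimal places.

Technical coefficients a_ij = z_ij / X_j:
  a_11 = 275/1100 = 0.25, a_21 = 330/1100 = 0.30, a_31 = 0/1100 = 0.00, a_41 = 165/1100 = 0.15
  a_12 = 245/700 = 0.35, a_22 = 245/700 = 0.35, a_32 = 0/700 = 0.00, a_42 = 35/700 = 0.05
  a_13 = 210/700 = 0.30, a_23 = 70/700 = 0.10, a_33 = 175/700 = 0.25, a_43 = 140/700 = 0.20
  a_14 = 350/1000 = 0.35, a_24 = 0/1000 = 0.00, a_34 = 250/1000 = 0.25, a_44 = 200/1000 = 0.20
I − A =
  [   0.75    -0.35    -0.30    -0.35]
  [  -0.30     0.65    -0.10     0.00]
  [   0.00     0.00     0.75    -0.25]
  [  -0.15    -0.05    -0.20     0.80]
Compute the cofactors C_ij = (−1)^(i+j)·(3×3 minor ij) of I−A; the adjugate is their transpose:
adj(I−A) = Cᵀ =
  [ 0.356250   0.209375   0.231250   0.228125]
  [ 0.168750   0.361875   0.147750   0.120000]
  [ 0.028125   0.022500   0.266625   0.095625]
  [ 0.084375   0.067500   0.119250   0.286875]
det(I−A) = Σ_j (I−A)_1j·C_1j = (0.75)(0.356250) + (-0.35)(0.168750) + (-0.30)(0.028125) + (-0.35)(0.084375) = 0.17015625
(I − A)⁻¹ = adj(I−A) / det(I−A) ≈
  [   2.0937     1.2305     1.3590     1.3407]
  [   0.9917     2.1267     0.8683     0.7052]
  [   0.1653     0.1322     1.5669     0.5620]
  [   0.4959     0.3967     0.7008     1.6860]
x = (I − A)⁻¹ d = adj(I−A)·d / det(I−A), with det(I−A) = 0.17015625:
  x_1 = (0.356250·100 + 0.209375·80 + 0.231250·150 + 0.228125·80) / 0.17015625 = 105.3125 / 0.17015625 ≈ 618.92
  x_2 = (0.168750·100 + 0.361875·80 + 0.147750·150 + 0.120000·80) / 0.17015625 = 77.5875 / 0.17015625 ≈ 455.98
  x_3 = (0.028125·100 + 0.022500·80 + 0.266625·150 + 0.095625·80) / 0.17015625 = 52.25625 / 0.17015625 ≈ 307.11
  x_4 = (0.084375·100 + 0.067500·80 + 0.119250·150 + 0.286875·80) / 0.17015625 = 54.675 / 0.17015625 ≈ 321.32

x_2 = 455.98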